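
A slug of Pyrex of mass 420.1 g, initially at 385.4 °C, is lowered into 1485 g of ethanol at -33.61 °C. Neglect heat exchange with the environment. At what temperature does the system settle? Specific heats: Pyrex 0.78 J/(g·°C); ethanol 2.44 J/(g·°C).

T_f ≈ 1.1 °C

Energy conservation, ΣQ = 0:
420.1×0.78×(T − 385.4) + 1485×2.44×(T − (-33.61)) = 0
(327.68 + 3623.4) T = 327.68×385.4 + 3623.4×(-33.61)
T = 4504.6 / 3951.1 = 1.14 °C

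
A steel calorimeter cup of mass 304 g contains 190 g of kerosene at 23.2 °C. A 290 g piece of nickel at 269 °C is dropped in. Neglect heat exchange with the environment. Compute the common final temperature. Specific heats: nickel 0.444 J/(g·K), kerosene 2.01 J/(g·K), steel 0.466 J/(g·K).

T_f ≈ 71.7 °C

Energy conservation, ΣQ = 0:
290·0.444·(T − 269) + 190·2.01·(T − 23.2) + 304·0.466·(T − 23.2) = 0
(128.76 + 381.9 + 141.66) T = 128.76·269 + 381.9·23.2 + 141.66·23.2
T ≈ 71.72 °C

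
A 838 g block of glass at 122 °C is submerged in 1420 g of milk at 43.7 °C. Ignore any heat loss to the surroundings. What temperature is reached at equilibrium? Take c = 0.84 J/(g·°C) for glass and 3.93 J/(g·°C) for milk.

T_f ≈ 52.5 °C

|Q_glass| = |Q_milk|:
838×0.84×(122 − T) = 1420×3.93×(T − 43.7)
703.92(122 − T) = 5580.6(T − 43.7)
6284.5 T = 329750  ⇒  T ≈ 52.47 °C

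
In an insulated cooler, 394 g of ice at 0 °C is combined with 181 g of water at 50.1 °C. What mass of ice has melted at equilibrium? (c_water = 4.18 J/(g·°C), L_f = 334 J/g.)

m_melted ≈ 113 g

Cooling the water to 0 °C releases 181×4.18×50.1 = 37905 J.
Melting all 394 g of ice would need 394×334 = 131596 J.
37905 J < 131596 J, so only part of the ice melts and the system sits at 0 °C.
m_melt = 37905 / L_f = 113.5 g.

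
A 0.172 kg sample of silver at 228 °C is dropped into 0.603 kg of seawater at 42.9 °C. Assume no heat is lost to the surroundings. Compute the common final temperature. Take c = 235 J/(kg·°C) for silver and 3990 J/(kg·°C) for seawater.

T_f ≈ 46.0 °C

Setting the total heat transfer to zero:
0.172·235·(T − 228) + 0.603·3990·(T − 42.9) = 0
40.42(T − 228) + 2406(T − 42.9) = 0
(40.42 + 2406) T = 40.42·228 + 2406·42.9
T ≈ 45.96 °C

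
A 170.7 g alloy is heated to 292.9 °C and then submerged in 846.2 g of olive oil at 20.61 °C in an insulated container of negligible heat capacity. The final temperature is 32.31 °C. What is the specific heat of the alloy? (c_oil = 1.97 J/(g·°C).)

c ≈ 0.438 J/(g·°C)

Heat gained plus heat lost sum to zero:
170.7×c×(32.31 − 292.9) + 846.2×1.97×(32.31 − 20.61) = 0
-44483 c = -19504
c = -19504/-44483 ≈ 0.4385 J/(g·°C)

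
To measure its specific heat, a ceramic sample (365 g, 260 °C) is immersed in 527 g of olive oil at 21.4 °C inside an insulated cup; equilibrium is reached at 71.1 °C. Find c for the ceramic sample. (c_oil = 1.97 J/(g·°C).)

Heat lost by the ceramic sample = heat gained by the oil:
365×c×(260 − 71.1) = 527×1.97×(71.1 − 21.4)
68948 c = 51598  ⇒  c ≈ 0.7484 J/(g·°C)

c ≈ 0.748 J/(g·°C)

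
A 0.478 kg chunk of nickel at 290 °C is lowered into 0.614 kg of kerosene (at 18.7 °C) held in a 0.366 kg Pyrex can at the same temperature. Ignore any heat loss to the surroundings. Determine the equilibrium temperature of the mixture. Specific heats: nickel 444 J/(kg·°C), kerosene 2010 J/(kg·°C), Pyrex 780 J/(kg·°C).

T_f ≈ 51.9 °C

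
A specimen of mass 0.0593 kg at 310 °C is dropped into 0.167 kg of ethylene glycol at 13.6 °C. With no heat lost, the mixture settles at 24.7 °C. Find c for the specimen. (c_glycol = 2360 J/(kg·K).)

c ≈ 259 J/(kg·K)

Conservation of energy gives ΣQ = 0:
0.0593×c×(24.7 − 310) + 0.167×2360×(24.7 − 13.6) = 0
-16.92 c = -4374.7
c = -4374.7/-16.92 ≈ 258.6 J/(kg·K)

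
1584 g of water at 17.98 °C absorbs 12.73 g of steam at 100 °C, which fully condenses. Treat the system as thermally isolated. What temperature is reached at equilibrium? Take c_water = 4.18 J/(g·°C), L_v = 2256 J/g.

T_f ≈ 22.9 °C

Energy balance with sensible and latent terms:
latent heat released on condensation: 12.73×2256 = 28719; condensate cools 100→T: 12.73×4.18×(T − 100) = 53.21(T − 100); water warms: 1584×4.18×(T − 17.98) = 6621.1(T − 17.98)
6674.3 T = 28719 + 5321.1 + 119048 = 153088
T ≈ 22.94 °C — below 100 °C, confirming all the steam condensed.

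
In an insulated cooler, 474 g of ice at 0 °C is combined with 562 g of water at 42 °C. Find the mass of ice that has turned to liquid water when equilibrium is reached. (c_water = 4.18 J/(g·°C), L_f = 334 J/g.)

m_melted ≈ 295 g

Water can give up m c ΔT = 562·4.18·42 = 98665 J before reaching 0 °C.
To melt every bit of ice: 474·334 = 158316 J.
Since 98665 < 158316 J, not all the ice melts; equilibrium is at 0 °C.
Mass melted = 98665/334 ≈ 295.4 g.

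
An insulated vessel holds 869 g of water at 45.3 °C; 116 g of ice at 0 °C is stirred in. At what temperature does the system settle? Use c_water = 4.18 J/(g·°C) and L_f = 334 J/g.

T_f ≈ 30.6 °C

Net heat exchanged in the isolated system is zero:
fusion: m_ice L_f = 116×334 = 38744
  warm the meltwater: 484.88 T
  water cools: 869×4.18×(T − 45.3) = 3632.4(T − 45.3)
4117.3 T = 164549 − 38744 = 125805
T ≈ 30.56 °C (positive, so assuming full melt was valid).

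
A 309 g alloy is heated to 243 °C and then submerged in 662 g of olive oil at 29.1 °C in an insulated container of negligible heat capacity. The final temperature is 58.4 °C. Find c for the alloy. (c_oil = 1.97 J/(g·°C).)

c ≈ 0.67 J/(g·°C)

m_s c (T_s − T_f) = m_oil c_oil (T_f − T_0):
309·c·(243 − 58.4) = 662·1.97·(58.4 − 29.1)
57041 c = 38211  ⇒  c ≈ 0.6699 J/(g·°C)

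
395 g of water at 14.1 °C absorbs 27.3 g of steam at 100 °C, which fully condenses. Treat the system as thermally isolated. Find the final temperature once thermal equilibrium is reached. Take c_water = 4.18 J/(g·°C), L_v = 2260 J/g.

Taking heat into each body as positive, Σ m c ΔT = 0:
steam→water at 100 °C releases m L_v = 27.3×2260 = 61698; condensate cools 100→T: 27.3×4.18×(T − 100) = 114.11(T − 100); original water: 1651.1(T − 14.1)
1765.2 T = 61698 + 11411 + 23281 = 96390
T ≈ 54.61 °C, under the boiling point, so the assumption holds.

T_f ≈ 54.6 °C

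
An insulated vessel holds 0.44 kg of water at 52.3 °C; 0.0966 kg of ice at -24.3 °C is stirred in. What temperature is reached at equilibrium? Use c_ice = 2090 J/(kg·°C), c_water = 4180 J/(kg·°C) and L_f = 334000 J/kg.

T_f ≈ 26.3 °C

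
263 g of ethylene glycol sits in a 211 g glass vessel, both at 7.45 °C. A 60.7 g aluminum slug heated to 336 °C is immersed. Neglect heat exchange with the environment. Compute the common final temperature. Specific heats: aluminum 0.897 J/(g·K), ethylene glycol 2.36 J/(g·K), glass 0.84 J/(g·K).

T_f ≈ 28.4 °C

T_f is the heat-capacity-weighted average of the initial temperatures:
T_f = (54.45*336 + 620.68*7.45 + 177.24*7.45) / (54.45 + 620.68 + 177.24)
    = 24239 / 852.37 ≈ 28.44 °C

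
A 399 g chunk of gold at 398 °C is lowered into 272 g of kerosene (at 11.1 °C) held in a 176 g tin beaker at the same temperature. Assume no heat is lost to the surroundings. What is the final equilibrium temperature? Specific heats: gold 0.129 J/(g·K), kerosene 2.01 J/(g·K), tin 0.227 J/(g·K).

With ΣQ=0 the equilibrium temperature is the m·c-weighted mean:
T_f = (51.47·398 + 546.72·11.1 + 39.95·11.1) / (51.47 + 546.72 + 39.95)
    = 26998 / 638.14 ≈ 42.31 °C

T_f ≈ 42.3 °C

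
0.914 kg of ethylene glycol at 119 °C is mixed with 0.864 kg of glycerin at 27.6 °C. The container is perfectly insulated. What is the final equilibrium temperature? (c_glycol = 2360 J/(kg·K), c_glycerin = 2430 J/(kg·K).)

Set heat shed by the hot body equal to heat absorbed by the cold body:
0.914×2360×(119 − T) = 0.864×2430×(T − 27.6)
2157(119 − T) = 2099.5(T − 27.6)
4256.6 T = 314635  ⇒  T ≈ 73.92 °C

T_f ≈ 73.9 °C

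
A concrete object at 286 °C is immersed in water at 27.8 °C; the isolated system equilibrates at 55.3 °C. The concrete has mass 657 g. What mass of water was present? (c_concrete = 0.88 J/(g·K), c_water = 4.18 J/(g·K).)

m ≈ 1160 g

|Q_concrete| = |Q_water|:
657×0.88×(286 − 55.3) = m×4.18×(55.3 − 27.8)
114.95 m = 133382  ⇒  m ≈ 1160 g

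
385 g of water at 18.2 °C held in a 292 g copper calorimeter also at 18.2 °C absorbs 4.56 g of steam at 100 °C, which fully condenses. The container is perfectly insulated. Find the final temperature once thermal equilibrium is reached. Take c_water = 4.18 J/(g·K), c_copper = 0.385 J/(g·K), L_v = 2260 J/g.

T_f ≈ 25.0 °C

Heat gained plus heat lost sum to zero:
latent heat released on condensation: 4.56·2260 = 10306
  condensate cools 100→T: 4.56·4.18·(T − 100) = 19.06(T − 100)
  original water: 1609.3(T − 18.2)
  copper cup: 292·0.385·(T − 18.2) = 112.42(T − 18.2)
1740.8 T = 10306 + 1906.1 + 31335 = 43547
T ≈ 25.02 °C (< 100 °C, so full condensation is consistent).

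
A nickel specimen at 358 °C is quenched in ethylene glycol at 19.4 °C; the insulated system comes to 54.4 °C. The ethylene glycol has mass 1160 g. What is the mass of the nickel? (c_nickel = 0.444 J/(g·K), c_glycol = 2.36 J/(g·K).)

m ≈ 711 g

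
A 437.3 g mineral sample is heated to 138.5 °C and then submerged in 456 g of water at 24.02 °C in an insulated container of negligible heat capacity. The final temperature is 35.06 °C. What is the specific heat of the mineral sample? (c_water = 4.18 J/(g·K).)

c ≈ 0.465 J/(g·K)

m_s c (T_s − T_f) = m_water c_water (T_f − T_0):
437.3·c·(138.5 − 35.06) = 456·4.18·(35.06 − 24.02)
45234 c = 21043  ⇒  c ≈ 0.4652 J/(g·K)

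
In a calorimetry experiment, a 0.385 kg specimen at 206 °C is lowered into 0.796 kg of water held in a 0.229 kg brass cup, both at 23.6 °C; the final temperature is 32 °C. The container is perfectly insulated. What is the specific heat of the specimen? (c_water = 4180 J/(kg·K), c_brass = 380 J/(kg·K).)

Setting the total heat transfer to zero:
0.385·c·(32 − 206) + 0.796·4180·(32 − 23.6) + 0.229·380·(32 − 23.6) = 0
-66.99 c = -28680
c = -28680/-66.99 ≈ 428.1 J/(kg·K)

c ≈ 428 J/(kg·K)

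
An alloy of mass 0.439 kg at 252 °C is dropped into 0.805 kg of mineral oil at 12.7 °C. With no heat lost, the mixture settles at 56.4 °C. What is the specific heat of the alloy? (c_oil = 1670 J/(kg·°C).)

Conservation of energy gives ΣQ = 0:
0.439·c·(56.4 − 252) + 0.805·1670·(56.4 − 12.7) = 0
-85.87 c = -58748
c = -58748/-85.87 ≈ 684.2 J/(kg·°C)

c ≈ 684 J/(kg·°C)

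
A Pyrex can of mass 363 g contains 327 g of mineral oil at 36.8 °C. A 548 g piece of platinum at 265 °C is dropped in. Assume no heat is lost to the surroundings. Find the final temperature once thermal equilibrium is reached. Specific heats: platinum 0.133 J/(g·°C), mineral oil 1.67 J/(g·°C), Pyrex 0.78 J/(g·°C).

T_f is the heat-capacity-weighted average of the initial temperatures:
T_f = (72.88*265 + 546.09*36.8 + 283.14*36.8) / (72.88 + 546.09 + 283.14)
    = 49830 / 902.11 ≈ 55.24 °C

T_f ≈ 55.2 °C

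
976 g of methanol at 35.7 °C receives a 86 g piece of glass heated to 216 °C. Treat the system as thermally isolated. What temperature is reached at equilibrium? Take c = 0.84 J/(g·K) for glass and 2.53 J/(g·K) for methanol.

T_f ≈ 40.8 °C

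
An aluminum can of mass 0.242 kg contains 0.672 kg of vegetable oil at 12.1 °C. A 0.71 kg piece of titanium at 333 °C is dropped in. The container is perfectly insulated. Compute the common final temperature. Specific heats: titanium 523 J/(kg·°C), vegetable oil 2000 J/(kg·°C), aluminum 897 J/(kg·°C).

T_f ≈ 73.8 °C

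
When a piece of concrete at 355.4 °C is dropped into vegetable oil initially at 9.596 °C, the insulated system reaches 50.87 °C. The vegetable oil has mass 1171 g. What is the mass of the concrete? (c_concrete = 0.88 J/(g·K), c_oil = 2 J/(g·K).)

m ≈ 361 g

Net heat exchanged in the isolated system is zero:
m·0.88·(50.87 − 355.4) + 1171·2·(50.87 − 9.596) = 0
-267.99 m = -96664
m = -96664/-267.99 ≈ 360.7 g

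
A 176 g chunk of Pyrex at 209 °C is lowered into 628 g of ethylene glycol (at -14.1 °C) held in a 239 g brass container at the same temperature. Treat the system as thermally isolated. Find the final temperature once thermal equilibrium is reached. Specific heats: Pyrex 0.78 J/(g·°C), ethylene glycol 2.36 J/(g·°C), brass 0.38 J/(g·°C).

T_f ≈ 3.8 °C

Net heat exchanged in the isolated system is zero:
176·0.78·(T − 209) + 628·2.36·(T − (-14.1)) + 239·0.38·(T − (-14.1)) = 0
(137.28 + 1482.1 + 90.82) T = 137.28·209 + 1482.1·(-14.1) + 90.82·(-14.1)
T = 6513.6 / 1710.2 = 3.81 °C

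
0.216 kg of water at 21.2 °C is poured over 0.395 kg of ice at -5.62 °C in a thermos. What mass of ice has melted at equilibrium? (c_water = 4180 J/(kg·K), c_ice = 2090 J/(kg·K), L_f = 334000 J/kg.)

m_melted ≈ 0.0434 kg

Heat available from the water dropping to 0 °C: 0.216·4180·21.2 = 19141 J.
Of that, 0.395·2090·5.62 = 4639.6 J goes to bring the ice to 0 °C, leaving 14501 J.
Melting all 0.395 kg of ice would need 0.395·334000 = 131930 J.
That's not enough to melt it all — equilibrium is at 0 °C with ice remaining.
m_melted·334000 = 14501  ⇒  m_melted ≈ 0.04342 kg.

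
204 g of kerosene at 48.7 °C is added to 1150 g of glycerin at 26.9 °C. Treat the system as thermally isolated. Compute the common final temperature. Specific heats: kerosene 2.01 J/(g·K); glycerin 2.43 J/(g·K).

Set heat shed by the hot body equal to heat absorbed by the cold body:
204×2.01×(48.7 − T) = 1150×2.43×(T − 26.9)
410.04(48.7 − T) = 2794.5(T − 26.9)
3204.5 T = 95141  ⇒  T ≈ 29.69 °C

T_f ≈ 29.7 °C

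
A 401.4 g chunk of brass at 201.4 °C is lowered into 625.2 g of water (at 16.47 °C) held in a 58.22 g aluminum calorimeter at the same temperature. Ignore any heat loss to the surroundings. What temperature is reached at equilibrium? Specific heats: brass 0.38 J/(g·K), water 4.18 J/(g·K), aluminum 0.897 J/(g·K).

T_f is the heat-capacity-weighted average of the initial temperatures:
T_f = (152.53·201.4 + 2613.3·16.47 + 52.22·16.47) / (152.53 + 2613.3 + 52.22)
    = 74622 / 2818.1 ≈ 26.48 °C

T_f ≈ 26.5 °C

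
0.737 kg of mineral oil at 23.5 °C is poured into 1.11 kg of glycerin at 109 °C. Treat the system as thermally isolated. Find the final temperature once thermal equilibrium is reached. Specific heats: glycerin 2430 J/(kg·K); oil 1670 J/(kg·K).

Conservation of energy gives ΣQ = 0:
1.11*2430*(T − 109) + 0.737*1670*(T − 23.5) = 0
2697.3(T − 109) + 1230.8(T − 23.5) = 0
(2697.3 + 1230.8) T = 2697.3*109 + 1230.8*23.5
T = 322929/3928.1 ≈ 82.21 °C

T_f ≈ 82.2 °C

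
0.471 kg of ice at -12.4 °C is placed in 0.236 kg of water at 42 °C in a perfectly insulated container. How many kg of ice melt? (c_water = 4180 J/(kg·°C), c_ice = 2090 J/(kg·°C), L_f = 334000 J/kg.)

m_melted ≈ 0.0875 kg

Water can give up m c ΔT = 0.236·4180·42 = 41432 J before reaching 0 °C.
Warming the ice to 0 °C takes 0.471·2090·12.4 = 12206 J, leaving 29226 J for melting.
To melt every bit of ice: 0.471·334000 = 157314 J.
That's not enough to melt it all — equilibrium is at 0 °C with ice remaining.
m_melt = 29226 / L_f = 0.0875 kg.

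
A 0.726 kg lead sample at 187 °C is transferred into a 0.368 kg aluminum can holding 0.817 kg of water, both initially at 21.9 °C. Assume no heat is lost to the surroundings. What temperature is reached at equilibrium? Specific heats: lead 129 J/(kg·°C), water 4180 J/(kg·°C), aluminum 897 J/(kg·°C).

T_f ≈ 25.9 °C

T_f is the heat-capacity-weighted average of the initial temperatures:
T_f = (93.65×187 + 3415.1×21.9 + 330.1×21.9) / (93.65 + 3415.1 + 330.1)
    = 99532 / 3838.8 ≈ 25.93 °C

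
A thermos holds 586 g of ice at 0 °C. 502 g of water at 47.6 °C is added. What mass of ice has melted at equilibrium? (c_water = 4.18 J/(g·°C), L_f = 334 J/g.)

Heat available from the water dropping to 0 °C: 502×4.18×47.6 = 99882 J.
To melt every bit of ice: 586×334 = 195724 J.
Since 99882 < 195724 J, not all the ice melts; equilibrium is at 0 °C.
Mass melted = 99882/334 ≈ 299 g.

m_melted ≈ 299 g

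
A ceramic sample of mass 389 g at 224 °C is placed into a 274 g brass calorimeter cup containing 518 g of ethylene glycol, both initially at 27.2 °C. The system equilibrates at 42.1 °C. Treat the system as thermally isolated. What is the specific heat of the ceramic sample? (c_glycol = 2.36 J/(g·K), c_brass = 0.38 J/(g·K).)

Conservation of energy gives ΣQ = 0:
389×c×(42.1 − 224) + 518×2.36×(42.1 − 27.2) + 274×0.38×(42.1 − 27.2) = 0
-70759 c = -19766
c = -19766/-70759 ≈ 0.2793 J/(g·K)

c ≈ 0.279 J/(g·K)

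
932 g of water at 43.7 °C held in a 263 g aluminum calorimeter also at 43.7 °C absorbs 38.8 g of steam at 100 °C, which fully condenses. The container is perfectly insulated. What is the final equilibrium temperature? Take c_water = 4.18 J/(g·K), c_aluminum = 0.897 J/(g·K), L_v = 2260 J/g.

Energy balance with sensible and latent terms:
steam→water at 100 °C releases m L_v = 38.8×2260 = 87688
  condensate cools 100→T: 38.8×4.18×(T − 100) = 162.18(T − 100)
  original water: 3895.8(T − 43.7)
  cup: 235.91(T − 43.7)
4293.9 T = 87688 + 16218 + 180554 = 284460
T ≈ 66.25 °C — below 100 °C, confirming all the steam condensed.

T_f ≈ 66.2 °C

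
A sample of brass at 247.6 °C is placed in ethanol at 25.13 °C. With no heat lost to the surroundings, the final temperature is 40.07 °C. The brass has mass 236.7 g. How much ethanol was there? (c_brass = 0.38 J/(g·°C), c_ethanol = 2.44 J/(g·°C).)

m ≈ 512 g

Let T be the final temperature. ΣQ_i = 0:
236.7·0.38·(40.07 − 247.6) + m·2.44·(40.07 − 25.13) = 0
36.45 m = 18666
m = 18666/36.45 ≈ 512.1 g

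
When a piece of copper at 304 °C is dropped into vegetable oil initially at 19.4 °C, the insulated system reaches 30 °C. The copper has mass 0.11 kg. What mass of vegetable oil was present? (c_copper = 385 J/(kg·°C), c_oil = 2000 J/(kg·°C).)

m ≈ 0.547 kg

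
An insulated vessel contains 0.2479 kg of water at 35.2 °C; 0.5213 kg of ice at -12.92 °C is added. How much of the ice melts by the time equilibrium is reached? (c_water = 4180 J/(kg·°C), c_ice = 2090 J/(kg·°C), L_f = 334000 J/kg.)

m_melted ≈ 0.0671 kg

Cooling the water to 0 °C releases 0.2479·4180·35.2 = 36475 J.
Warming the ice to 0 °C takes 0.5213·2090·12.92 = 14077 J, leaving 22398 J for melting.
To melt every bit of ice: 0.5213·334000 = 174114 J.
That's not enough to melt it all — equilibrium is at 0 °C with ice remaining.
m_melted·334000 = 22398  ⇒  m_melted ≈ 0.06706 kg.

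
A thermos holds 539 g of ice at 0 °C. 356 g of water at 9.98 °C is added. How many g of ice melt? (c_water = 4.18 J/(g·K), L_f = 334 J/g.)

Heat available from the water dropping to 0 °C: 356·4.18·9.98 = 14851 J.
To melt every bit of ice: 539·334 = 180026 J.
Since 14851 < 180026 J, not all the ice melts; equilibrium is at 0 °C.
m_melt = 14851 / L_f = 44.46 g.

m_melted ≈ 44.5 g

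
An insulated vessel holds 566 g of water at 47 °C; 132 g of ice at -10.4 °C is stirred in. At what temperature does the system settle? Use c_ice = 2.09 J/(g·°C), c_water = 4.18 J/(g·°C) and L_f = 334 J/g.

T_f ≈ 22.0 °C

Setting the total heat transfer to zero:
ice -10.4→0 °C: 132×2.09×10.4 = 2869.2; fusion: m_ice L_f = 132×334 = 44088; warm the meltwater: 551.76 T; water: 2365.9(T − 47)
2917.6 T = 111196 − 46957 = 64239
T ≈ 22.02 °C (positive, so assuming full melt was valid).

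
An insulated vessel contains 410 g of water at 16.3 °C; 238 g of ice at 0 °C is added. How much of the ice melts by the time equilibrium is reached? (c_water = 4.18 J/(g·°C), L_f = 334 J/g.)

m_melted ≈ 83.6 g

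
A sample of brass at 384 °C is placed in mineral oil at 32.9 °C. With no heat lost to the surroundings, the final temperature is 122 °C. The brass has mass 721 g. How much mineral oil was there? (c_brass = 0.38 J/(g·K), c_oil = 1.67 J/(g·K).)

Net heat exchanged in the isolated system is zero:
721·0.38·(122 − 384) + m·1.67·(122 − 32.9) = 0
148.8 m = 71783
m = 71783/148.8 ≈ 482.4 g

m ≈ 482 g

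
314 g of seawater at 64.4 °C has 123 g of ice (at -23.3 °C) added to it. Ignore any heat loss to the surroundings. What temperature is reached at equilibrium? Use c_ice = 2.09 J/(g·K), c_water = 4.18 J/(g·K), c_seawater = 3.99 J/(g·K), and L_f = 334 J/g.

T_f ≈ 19.0 °C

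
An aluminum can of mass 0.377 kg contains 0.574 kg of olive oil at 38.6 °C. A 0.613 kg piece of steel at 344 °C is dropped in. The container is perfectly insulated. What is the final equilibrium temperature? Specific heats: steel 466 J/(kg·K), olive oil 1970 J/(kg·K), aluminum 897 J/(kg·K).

T_f ≈ 88.3 °C

Taking heat into each body as positive, Σ m c ΔT = 0:
0.613·466·(T − 344) + 0.574·1970·(T − 38.6) + 0.377·897·(T − 38.6) = 0
1754.6 T = 154968
T = 154968/1754.6 ≈ 88.32 °C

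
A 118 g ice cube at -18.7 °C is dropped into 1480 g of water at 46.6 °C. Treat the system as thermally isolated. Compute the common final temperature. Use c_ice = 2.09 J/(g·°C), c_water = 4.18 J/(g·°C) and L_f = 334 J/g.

T_f ≈ 36.6 °C

Energy balance with sensible and latent terms:
warm ice to 0 °C: 118·2.09·(0 − (-18.7)) = 4611.8
  melt ice: 118·334 = 39412
  meltwater 0→T: 118·4.18·T = 493.24 T
  water: 6186.4(T − 46.6)
6679.6 T = 288286 − 44024 = 244262
T ≈ 36.57 °C — above 0 °C, consistent with complete melting.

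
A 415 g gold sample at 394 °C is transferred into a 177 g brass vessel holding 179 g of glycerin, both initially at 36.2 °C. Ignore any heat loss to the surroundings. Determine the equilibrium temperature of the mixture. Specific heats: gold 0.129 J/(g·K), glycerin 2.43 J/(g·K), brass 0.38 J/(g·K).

T_f ≈ 70.7 °C

Heat gained plus heat lost sum to zero:
415·0.129·(T − 394) + 179·2.43·(T − 36.2) + 177·0.38·(T − 36.2) = 0
53.54(T − 394) + 434.97(T − 36.2) + 67.26(T − 36.2) = 0
555.76 T = 39274
T = 39274 / 555.76 = 70.7 °C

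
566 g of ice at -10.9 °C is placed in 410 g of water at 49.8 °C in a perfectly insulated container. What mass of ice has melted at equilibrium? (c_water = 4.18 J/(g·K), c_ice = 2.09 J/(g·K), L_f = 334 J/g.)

Water can give up m c ΔT = 410×4.18×49.8 = 85347 J before reaching 0 °C.
Of that, 566×2.09×10.9 = 12894 J goes to bring the ice to 0 °C, leaving 72453 J.
Melting all 566 g of ice would need 566×334 = 189044 J.
72453 J < 189044 J, so only part of the ice melts and the system sits at 0 °C.
m_melt = 72453 / L_f = 216.9 g.

m_melted ≈ 217 g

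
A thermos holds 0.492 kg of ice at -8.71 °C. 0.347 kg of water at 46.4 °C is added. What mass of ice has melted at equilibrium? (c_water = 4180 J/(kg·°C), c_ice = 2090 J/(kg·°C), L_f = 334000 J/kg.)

m_melted ≈ 0.175 kg

Cooling the water to 0 °C releases 0.347·4180·46.4 = 67301 J.
Of that, 0.492·2090·8.71 = 8956.3 J goes to bring the ice to 0 °C, leaving 58345 J.
To melt every bit of ice: 0.492·334000 = 164328 J.
58345 J < 164328 J, so only part of the ice melts and the system sits at 0 °C.
Mass melted = 58345/334000 ≈ 0.1747 kg.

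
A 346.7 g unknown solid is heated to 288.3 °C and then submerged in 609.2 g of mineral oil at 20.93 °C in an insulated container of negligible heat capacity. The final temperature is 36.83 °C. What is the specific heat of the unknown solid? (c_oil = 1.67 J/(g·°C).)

c ≈ 0.186 J/(g·°C)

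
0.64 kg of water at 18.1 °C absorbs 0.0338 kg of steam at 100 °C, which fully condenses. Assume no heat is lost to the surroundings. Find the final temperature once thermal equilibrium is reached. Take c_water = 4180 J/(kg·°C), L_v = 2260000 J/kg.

T_f ≈ 49.3 °C

Setting the total heat transfer to zero:
latent heat released on condensation: 0.0338·2260000 = 76388
  condensed water 100 °C→T: 141.28(T − 100)
  original water: 2675.2(T − 18.1)
2816.5 T = 76388 + 14128 + 48421 = 138938
T ≈ 49.33 °C — below 100 °C, confirming all the steam condensed.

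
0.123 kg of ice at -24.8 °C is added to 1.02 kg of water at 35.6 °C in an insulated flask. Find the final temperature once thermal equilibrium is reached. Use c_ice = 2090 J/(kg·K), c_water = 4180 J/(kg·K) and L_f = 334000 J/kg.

Energy conservation, ΣQ = 0:
warm ice to 0 °C: 0.123·2090·(0 − (-24.8)) = 6375.3
  melt ice: 0.123·334000 = 41082
  meltwater 0→T: 0.123·4180·T = 514.14 T
  water: 4263.6(T − 35.6)
4777.7 T = 151784 − 47457 = 104327
T ≈ 21.84 °C — above 0 °C, consistent with complete melting.

T_f ≈ 21.8 °C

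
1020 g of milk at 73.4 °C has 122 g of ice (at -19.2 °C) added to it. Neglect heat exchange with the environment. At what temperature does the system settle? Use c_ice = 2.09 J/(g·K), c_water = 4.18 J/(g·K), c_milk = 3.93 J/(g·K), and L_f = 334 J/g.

T_f ≈ 55.0 °C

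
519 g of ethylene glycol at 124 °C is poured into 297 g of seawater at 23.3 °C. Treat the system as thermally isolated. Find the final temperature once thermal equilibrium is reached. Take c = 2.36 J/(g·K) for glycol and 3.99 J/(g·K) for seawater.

Energy conservation, ΣQ = 0:
519×2.36×(T − 124) + 297×3.99×(T − 23.3) = 0
1224.8(T − 124) + 1185(T − 23.3) = 0
(1224.8 + 1185) T = 1224.8×124 + 1185×23.3
T = 179491/2409.9 ≈ 74.48 °C

T_f ≈ 74.5 °C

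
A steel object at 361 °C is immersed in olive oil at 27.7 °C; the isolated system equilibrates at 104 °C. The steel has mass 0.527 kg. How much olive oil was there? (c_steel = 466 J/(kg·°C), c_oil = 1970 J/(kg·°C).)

m ≈ 0.42 kg

Heat lost by the steel = heat gained by the oil:
0.527·466·(361 − 104) = m·1970·(104 − 27.7)
150311 m = 63115  ⇒  m ≈ 0.4199 kg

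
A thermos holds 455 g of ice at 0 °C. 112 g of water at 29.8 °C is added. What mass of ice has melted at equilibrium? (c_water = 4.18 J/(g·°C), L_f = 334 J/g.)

Cooling the water to 0 °C releases 112·4.18·29.8 = 13951 J.
To melt every bit of ice: 455·334 = 151970 J.
That's not enough to melt it all — equilibrium is at 0 °C with ice remaining.
Mass melted = 13951/334 ≈ 41.77 g.

m_melted ≈ 41.8 g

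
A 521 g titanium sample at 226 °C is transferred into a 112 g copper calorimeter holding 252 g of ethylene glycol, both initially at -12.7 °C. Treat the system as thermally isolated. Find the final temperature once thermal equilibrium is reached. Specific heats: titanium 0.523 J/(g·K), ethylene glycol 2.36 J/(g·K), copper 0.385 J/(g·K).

Conservation of energy gives ΣQ = 0:
521*0.523*(T − 226) + 252*2.36*(T − (-12.7)) + 112*0.385*(T − (-12.7)) = 0
272.48(T − 226) + 594.72(T − (-12.7)) + 43.12(T − (-12.7)) = 0
910.32 T = 53481
T = 53481 / 910.32 = 58.7 °C

T_f ≈ 58.7 °C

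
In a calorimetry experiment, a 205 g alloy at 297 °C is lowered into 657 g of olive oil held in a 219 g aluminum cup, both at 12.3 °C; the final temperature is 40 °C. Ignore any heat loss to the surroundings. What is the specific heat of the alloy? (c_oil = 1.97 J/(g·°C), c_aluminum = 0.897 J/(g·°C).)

c ≈ 0.784 J/(g·°C)

Heat gained plus heat lost sum to zero:
205·c·(40 − 297) + 657·1.97·(40 − 12.3) + 219·0.897·(40 − 12.3) = 0
-52685 c = -41293
c = -41293/-52685 ≈ 0.7838 J/(g·°C)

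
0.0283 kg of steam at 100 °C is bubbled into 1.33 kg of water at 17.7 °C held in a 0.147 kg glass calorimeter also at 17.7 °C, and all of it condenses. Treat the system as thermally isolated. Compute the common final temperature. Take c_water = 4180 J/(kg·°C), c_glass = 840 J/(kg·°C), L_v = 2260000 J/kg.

T_f ≈ 30.4 °C

Let T be the final temperature. ΣQ_i = 0:
condense steam: −0.0283·2260000 = −63958; condensate cools 100→T: 0.0283·4180·(T − 100) = 118.29(T − 100); water warms: 1.33·4180·(T − 17.7) = 5559.4(T − 17.7); cup: 123.48(T − 17.7)
5801.2 T = 63958 + 11829 + 100587 = 176374
T ≈ 30.40 °C (< 100 °C, so full condensation is consistent).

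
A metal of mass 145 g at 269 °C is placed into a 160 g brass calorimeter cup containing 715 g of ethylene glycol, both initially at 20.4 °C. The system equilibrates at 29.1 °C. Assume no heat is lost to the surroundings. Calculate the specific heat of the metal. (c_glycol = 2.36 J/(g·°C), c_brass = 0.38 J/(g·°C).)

c ≈ 0.437 J/(g·°C)

Energy conservation, ΣQ = 0:
145·c·(29.1 − 269) + 715·2.36·(29.1 − 20.4) + 160·0.38·(29.1 − 20.4) = 0
-34786 c = -15209
c = -15209/-34786 ≈ 0.4372 J/(g·°C)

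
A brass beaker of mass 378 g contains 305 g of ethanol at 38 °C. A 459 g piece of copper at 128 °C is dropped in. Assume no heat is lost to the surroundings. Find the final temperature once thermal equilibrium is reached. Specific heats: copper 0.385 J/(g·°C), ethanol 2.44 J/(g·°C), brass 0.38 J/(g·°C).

T_f ≈ 52.9 °C

With ΣQ=0 the equilibrium temperature is the m·c-weighted mean:
T_f = (176.72×128 + 744.2×38 + 143.64×38) / (176.72 + 744.2 + 143.64)
    = 56357 / 1064.6 ≈ 52.94 °C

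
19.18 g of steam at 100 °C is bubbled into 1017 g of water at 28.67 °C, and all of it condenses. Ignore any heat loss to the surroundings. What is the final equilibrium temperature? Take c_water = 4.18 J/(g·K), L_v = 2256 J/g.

T_f ≈ 40.0 °C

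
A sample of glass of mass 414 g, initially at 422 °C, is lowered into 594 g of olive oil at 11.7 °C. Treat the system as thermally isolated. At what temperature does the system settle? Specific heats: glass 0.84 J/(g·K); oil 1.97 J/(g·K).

Set heat shed by the hot body equal to heat absorbed by the cold body:
414*0.84*(422 − T) = 594*1.97*(T − 11.7)
347.76(422 − T) = 1170.2(T − 11.7)
1517.9 T = 160446  ⇒  T ≈ 105.70 °C

T_f ≈ 105.7 °C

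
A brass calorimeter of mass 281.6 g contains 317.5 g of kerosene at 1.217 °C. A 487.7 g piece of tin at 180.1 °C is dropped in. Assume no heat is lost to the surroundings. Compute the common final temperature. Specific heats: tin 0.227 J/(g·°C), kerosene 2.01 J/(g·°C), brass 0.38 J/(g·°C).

Heat gained plus heat lost sum to zero:
487.7·0.227·(T − 180.1) + 317.5·2.01·(T − 1.217) + 281.6·0.38·(T − 1.217) = 0
110.71(T − 180.1) + 638.17(T − 1.217) + 107.01(T − 1.217) = 0
(110.71 + 638.17 + 107.01) T = 110.71·180.1 + 638.17·1.217 + 107.01·1.217
T = 20845 / 855.89 = 24.4 °C

T_f ≈ 24.4 °C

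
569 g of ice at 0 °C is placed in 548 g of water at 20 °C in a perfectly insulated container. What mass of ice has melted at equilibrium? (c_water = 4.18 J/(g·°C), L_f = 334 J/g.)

m_melted ≈ 137 g

Cooling the water to 0 °C releases 548·4.18·20 = 45813 J.
Melting all 569 g of ice would need 569·334 = 190046 J.
That's not enough to melt it all — equilibrium is at 0 °C with ice remaining.
m_melt = 45813 / L_f = 137.2 g.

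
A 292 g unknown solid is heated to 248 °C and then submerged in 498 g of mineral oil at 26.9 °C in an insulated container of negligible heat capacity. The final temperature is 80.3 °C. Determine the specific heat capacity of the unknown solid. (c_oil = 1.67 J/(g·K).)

c ≈ 0.907 J/(g·K)

Conservation of energy gives ΣQ = 0:
292·c·(80.3 − 248) + 498·1.67·(80.3 − 26.9) = 0
-48968 c = -44411
c = -44411/-48968 ≈ 0.9069 J/(g·K)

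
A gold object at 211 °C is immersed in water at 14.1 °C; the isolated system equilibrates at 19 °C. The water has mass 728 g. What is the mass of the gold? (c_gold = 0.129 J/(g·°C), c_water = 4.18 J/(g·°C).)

m ≈ 602 g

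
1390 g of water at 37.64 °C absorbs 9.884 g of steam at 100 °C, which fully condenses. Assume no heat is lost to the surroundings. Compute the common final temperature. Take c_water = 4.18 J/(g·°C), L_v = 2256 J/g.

T_f ≈ 41.9 °C

Energy conservation, ΣQ = 0:
latent heat released on condensation: 9.884×2256 = 22298; condensate cools 100→T: 9.884×4.18×(T − 100) = 41.32(T − 100); original water: 5810.2(T − 37.64)
5851.5 T = 22298 + 4131.5 + 218696 = 245126
T ≈ 41.89 °C, under the boiling point, so the assumption holds.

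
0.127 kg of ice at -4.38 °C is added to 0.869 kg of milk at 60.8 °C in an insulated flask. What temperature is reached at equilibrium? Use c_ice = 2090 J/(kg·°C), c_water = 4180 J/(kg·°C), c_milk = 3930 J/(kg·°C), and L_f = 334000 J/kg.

Energy balance with sensible and latent terms:
warm ice to 0 °C: 0.127×2090×(0 − (-4.38)) = 1162.6; melt ice: 0.127×334000 = 42418; meltwater 0→T: 0.127×4180×T = 530.86 T; milk: 3415.2(T − 60.8)
3946 T = 207642 − 43581 = 164062
T ≈ 41.58 °C (positive, so assuming full melt was valid).

T_f ≈ 41.6 °C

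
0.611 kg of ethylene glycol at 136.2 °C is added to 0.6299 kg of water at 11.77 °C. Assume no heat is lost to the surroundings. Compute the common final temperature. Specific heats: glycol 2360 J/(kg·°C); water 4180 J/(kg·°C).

T_f is the heat-capacity-weighted average of the initial temperatures:
T_f = (1442*136.2 + 2633*11.77) / (1442 + 2633)
    = 227385 / 4074.9 ≈ 55.80 °C

T_f ≈ 55.8 °C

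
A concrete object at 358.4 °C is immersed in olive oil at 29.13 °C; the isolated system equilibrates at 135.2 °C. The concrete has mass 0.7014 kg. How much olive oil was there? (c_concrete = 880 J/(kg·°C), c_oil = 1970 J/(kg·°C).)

m ≈ 0.659 kg

|Q_concrete| = |Q_oil|:
0.7014·880·(358.4 − 135.2) = m·1970·(135.2 − 29.13)
208958 m = 137766  ⇒  m ≈ 0.6593 kg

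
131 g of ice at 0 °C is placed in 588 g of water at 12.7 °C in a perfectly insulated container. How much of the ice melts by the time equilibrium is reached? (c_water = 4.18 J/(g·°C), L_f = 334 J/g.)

m_melted ≈ 93.5 g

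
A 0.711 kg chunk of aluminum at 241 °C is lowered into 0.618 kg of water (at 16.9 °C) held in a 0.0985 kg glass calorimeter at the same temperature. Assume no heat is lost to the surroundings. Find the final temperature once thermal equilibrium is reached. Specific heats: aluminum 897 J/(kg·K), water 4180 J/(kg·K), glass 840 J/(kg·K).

T_f ≈ 60.2 °C

Let T be the final temperature. ΣQ_i = 0:
0.711×897×(T − 241) + 0.618×4180×(T − 16.9) + 0.0985×840×(T − 16.9) = 0
3303.7 T = 198757
T = 198757/3303.7 ≈ 60.16 °C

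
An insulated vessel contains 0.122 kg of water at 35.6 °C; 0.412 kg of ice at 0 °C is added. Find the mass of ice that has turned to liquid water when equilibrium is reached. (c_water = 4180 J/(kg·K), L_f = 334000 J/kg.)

m_melted ≈ 0.0544 kg

Water can give up m c ΔT = 0.122·4180·35.6 = 18155 J before reaching 0 °C.
Fully melting the ice requires m_ice L_f = 0.412·334000 = 137608 J.
That's not enough to melt it all — equilibrium is at 0 °C with ice remaining.
m_melt = 18155 / L_f = 0.05436 kg.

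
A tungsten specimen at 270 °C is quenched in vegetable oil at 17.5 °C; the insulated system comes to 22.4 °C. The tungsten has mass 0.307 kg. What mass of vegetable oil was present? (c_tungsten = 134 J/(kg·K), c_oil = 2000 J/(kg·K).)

m ≈ 1.04 kg

Heat lost by the tungsten = heat gained by the oil:
0.307×134×(270 − 22.4) = m×2000×(22.4 − 17.5)
9800 m = 10186  ⇒  m ≈ 1.039 kg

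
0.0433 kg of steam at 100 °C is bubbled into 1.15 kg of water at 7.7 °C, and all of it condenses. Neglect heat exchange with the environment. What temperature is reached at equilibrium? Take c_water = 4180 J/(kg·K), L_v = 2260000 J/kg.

Sum of m c ΔT and latent-heat terms is zero:
steam→water at 100 °C releases m L_v = 0.0433·2260000 = 97858; condensed water 100 °C→T: 180.99(T − 100); original water: 4807(T − 7.7)
4988 T = 97858 + 18099 + 37014 = 152971
T ≈ 30.67 °C — below 100 °C, confirming all the steam condensed.

T_f ≈ 30.7 °C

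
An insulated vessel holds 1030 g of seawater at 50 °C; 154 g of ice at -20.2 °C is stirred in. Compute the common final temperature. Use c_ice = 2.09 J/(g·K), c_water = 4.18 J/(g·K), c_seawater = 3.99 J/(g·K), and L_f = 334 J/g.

T_f ≈ 31.0 °C

Heat gained plus heat lost sum to zero:
ice -20.2→0 °C: 154×2.09×20.2 = 6501.6; melt ice: 154×334 = 51436; meltwater 0→T: 154×4.18×T = 643.72 T; seawater cools: 1030×3.99×(T − 50) = 4109.7(T − 50)
4753.4 T = 205485 − 57938 = 147547
T ≈ 31.04 °C. Since T > 0 °C, the all-ice-melts assumption holds.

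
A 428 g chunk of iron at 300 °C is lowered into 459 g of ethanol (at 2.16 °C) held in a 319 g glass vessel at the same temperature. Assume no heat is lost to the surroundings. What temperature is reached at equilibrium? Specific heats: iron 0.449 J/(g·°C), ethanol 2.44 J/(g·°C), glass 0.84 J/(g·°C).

T_f is the heat-capacity-weighted average of the initial temperatures:
T_f = (192.17*300 + 1120*2.16 + 267.96*2.16) / (192.17 + 1120 + 267.96)
    = 60650 / 1580.1 ≈ 38.38 °C

T_f ≈ 38.4 °C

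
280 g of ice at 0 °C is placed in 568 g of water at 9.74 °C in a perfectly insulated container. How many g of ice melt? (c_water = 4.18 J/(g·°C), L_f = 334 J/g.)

Heat available from the water dropping to 0 °C: 568·4.18·9.74 = 23125 J.
To melt every bit of ice: 280·334 = 93520 J.
That's not enough to melt it all — equilibrium is at 0 °C with ice remaining.
Mass melted = 23125/334 ≈ 69.24 g.

m_melted ≈ 69.2 g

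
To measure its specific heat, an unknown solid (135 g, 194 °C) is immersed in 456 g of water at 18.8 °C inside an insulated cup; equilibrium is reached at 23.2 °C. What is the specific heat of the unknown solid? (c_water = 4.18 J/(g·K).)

Let T be the final temperature. ΣQ_i = 0:
135×c×(23.2 − 194) + 456×4.18×(23.2 − 18.8) = 0
-23058 c = -8386.8
c = -8386.8/-23058 ≈ 0.3637 J/(g·K)

c ≈ 0.364 J/(g·K)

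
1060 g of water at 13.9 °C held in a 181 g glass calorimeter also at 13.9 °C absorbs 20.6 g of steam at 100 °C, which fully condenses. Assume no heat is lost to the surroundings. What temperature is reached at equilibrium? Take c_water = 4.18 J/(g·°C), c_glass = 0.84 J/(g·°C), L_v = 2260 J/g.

Taking heat into each body as positive, Σ m c ΔT = 0:
steam→water at 100 °C releases m L_v = 20.6×2260 = 46556
  condensate cools 100→T: 20.6×4.18×(T − 100) = 86.11(T − 100)
  original water: 4430.8(T − 13.9)
  cup: 152.04(T − 13.9)
4668.9 T = 46556 + 8610.8 + 63701 = 118868
T ≈ 25.46 °C — below 100 °C, confirming all the steam condensed.

T_f ≈ 25.5 °C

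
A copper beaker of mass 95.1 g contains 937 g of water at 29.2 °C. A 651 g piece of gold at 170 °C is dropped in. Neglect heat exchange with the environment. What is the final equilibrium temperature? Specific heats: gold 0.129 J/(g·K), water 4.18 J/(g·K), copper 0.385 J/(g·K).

T_f ≈ 32.1 °C

With ΣQ=0 the equilibrium temperature is the m·c-weighted mean:
T_f = (83.98*170 + 3916.7*29.2 + 36.61*29.2) / (83.98 + 3916.7 + 36.61)
    = 129712 / 4037.3 ≈ 32.13 °C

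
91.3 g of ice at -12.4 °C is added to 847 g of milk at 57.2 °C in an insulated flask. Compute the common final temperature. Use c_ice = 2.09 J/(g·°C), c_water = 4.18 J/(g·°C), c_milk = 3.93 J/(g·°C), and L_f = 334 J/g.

T_f ≈ 42.5 °C

Heat gained plus heat lost sum to zero:
ice -12.4→0 °C: 91.3·2.09·12.4 = 2366.1; fusion: m_ice L_f = 91.3·334 = 30494; warm the meltwater: 381.63 T; milk cools: 847·3.93·(T − 57.2) = 3328.7(T − 57.2)
3710.3 T = 190402 − 32860 = 157542
T ≈ 42.46 °C. Since T > 0 °C, the all-ice-melts assumption holds.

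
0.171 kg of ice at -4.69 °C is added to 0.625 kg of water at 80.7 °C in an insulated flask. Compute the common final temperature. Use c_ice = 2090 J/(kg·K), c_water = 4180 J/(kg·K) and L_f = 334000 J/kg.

T_f ≈ 45.7 °C

Let T be the final temperature. ΣQ_i = 0:
warm ice to 0 °C: 0.171·2090·(0 − (-4.69)) = 1676.2; latent heat to melt: 0.171·334000 = 57114; meltwater 0→T: 0.171·4180·T = 714.78 T; water: 2612.5(T − 80.7)
3327.3 T = 210829 − 58790 = 152039
T ≈ 45.69 °C — above 0 °C, consistent with complete melting.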